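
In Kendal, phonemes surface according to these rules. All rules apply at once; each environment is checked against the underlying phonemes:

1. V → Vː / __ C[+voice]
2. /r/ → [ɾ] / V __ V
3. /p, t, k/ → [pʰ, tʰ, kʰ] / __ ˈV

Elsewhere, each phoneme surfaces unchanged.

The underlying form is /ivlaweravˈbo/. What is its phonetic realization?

Rule 1 applies to /i/ (word-initial: before a voiced consonant) → [iː].
/a/ — between /l/ and /w/, before a voiced consonant — surfaces as [aː] (rule 1).
/e/ (between /w/ and /r/) occurs before a voiced consonant → [eː] by rule 1.
/r/ (between /e/ and /a/) occurs between two vowels → [ɾ] by rule 2.
Rule 1 applies to /a/ (between /r/ and /v/: before a voiced consonant) → [aː].
/o/ (word-final): rule 1 targets it, but not before a voiced consonant → unchanged [o].

[iːvlaːweːɾaːvˈbo]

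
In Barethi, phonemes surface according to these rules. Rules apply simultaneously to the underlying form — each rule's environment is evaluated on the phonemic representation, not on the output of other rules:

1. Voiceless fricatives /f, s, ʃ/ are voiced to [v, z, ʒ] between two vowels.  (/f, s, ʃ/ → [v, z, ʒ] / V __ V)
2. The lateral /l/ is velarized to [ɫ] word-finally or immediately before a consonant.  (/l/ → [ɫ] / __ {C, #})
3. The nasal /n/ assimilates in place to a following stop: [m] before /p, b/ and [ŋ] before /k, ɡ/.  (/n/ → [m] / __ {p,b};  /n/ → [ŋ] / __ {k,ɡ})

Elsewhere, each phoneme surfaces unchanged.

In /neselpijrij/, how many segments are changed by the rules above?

Segments that undergo a rule: /s/ → [z] (rule 1); /l/ → [ɫ] (rule 2).
All other segments surface unchanged.

2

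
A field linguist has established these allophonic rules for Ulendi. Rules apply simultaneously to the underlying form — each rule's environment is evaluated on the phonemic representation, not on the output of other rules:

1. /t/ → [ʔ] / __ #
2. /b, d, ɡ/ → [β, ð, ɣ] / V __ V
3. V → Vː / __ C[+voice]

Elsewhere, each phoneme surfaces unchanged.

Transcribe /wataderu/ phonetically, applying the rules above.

/w/ stays [w].
/a/ (between /w/ and /t/) fails the environment for rule 3, so it stays [a].
/t/ (between /a/ and /a/) is in the target of rule 1 but the environment (word-finally) is not met → [t].
Rule 3 applies to /a/ (between /t/ and /d/: before a voiced consonant) → [aː].
/d/ — between /a/ and /e/, between two vowels — surfaces as [ð] (rule 2).
/e/ (between /d/ and /r/) occurs before a voiced consonant → [eː] by rule 3.
/r/ (between /e/ and /u/): no rule targets it → [r].
/u/ (word-final): rule 3 targets it, but not before a voiced consonant → unchanged [u].

[wataːðeːru]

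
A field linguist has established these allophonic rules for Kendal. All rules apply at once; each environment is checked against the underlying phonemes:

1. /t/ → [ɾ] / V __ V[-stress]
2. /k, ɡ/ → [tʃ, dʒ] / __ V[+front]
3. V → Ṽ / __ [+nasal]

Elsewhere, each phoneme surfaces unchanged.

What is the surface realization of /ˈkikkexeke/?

[ˈtʃiktʃexetʃe]

/k/ (word-initial) occurs before a front vowel → [tʃ] by rule 2.
/i/ — between /k/ and /k/; rule 3 does not apply here → [i].
/k/ (between /i/ and /k/): rule 2 targets it, but not before a front vowel → unchanged [k].
/k/ (between /k/ and /e/): before a front vowel, so rule 2 applies → [tʃ].
/e/ (between /k/ and /x/): rule 3 targets it, but not before a nasal consonant → unchanged [e].
/x/ stays [x].
/e/ — between /x/ and /k/; rule 3 does not apply here → [e].
/k/ — between /e/ and /e/, before a front vowel — surfaces as [tʃ] (rule 2).
/e/ (word-final) is in the target of rule 3 but the environment (before a nasal consonant) is not met → [e].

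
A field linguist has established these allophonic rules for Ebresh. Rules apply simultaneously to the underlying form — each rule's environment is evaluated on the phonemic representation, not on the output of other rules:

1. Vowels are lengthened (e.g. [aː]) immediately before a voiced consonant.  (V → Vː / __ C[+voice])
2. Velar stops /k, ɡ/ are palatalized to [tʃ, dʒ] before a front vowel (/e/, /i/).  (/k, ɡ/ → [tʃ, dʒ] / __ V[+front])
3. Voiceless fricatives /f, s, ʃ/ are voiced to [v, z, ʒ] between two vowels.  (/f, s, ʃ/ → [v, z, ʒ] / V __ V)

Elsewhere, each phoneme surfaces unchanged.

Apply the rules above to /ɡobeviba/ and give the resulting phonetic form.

[ɡoːbeːviːba]

/ɡ/ (word-initial): rule 2 targets it, but not before a front vowel → unchanged [ɡ].
/o/ meets the environment for rule 1 (before a voiced consonant) → [oː].
/e/ (between /b/ and /v/) occurs before a voiced consonant → [eː] by rule 1.
Rule 1 applies to /i/ (between /v/ and /b/: before a voiced consonant) → [iː].
/a/ (word-final) fails the environment for rule 1, so it stays [a].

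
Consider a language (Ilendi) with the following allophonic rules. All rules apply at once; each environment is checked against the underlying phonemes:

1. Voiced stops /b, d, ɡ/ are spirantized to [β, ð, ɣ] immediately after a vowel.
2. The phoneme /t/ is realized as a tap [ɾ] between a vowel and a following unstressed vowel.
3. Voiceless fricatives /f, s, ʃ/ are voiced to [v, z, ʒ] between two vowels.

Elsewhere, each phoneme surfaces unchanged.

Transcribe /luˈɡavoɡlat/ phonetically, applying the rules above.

[luˈɣavoɣlat]

/l/ stays [l].
/u/ stays [u].
/ɡ/ meets the environment for rule 1 (immediately after a vowel) → [ɣ].
/a/ (between /ɡ/ and /v/): no rule targets it → [a].
/v/ (between /a/ and /o/) is unaffected → [v].
/o/ (between /v/ and /ɡ/) is unaffected → [o].
/ɡ/ — between /o/ and /l/, immediately after a vowel — surfaces as [ɣ] (rule 1).
/l/ (between /ɡ/ and /a/): no rule targets it → [l].
/a/ (between /l/ and /t/): no rule targets it → [a].
/t/ (word-final): rule 2 targets it, but not between a vowel and a following unstressed vowel → unchanged [t].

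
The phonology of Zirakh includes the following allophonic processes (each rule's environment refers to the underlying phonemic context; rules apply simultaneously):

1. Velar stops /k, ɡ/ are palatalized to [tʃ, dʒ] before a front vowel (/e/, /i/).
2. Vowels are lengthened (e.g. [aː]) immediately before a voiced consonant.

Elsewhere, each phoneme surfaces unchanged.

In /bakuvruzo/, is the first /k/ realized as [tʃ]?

No

/k/ (between /a/ and /u/) is in the target of rule 1 but the environment (before a front vowel) is not met → [k].
The actual realization is [k], not [tʃ].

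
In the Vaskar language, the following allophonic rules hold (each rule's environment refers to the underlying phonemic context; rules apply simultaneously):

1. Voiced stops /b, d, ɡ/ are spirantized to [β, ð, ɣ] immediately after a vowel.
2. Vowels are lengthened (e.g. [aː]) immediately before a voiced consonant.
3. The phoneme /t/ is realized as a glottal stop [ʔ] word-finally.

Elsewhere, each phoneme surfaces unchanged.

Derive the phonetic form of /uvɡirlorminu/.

/u/ (word-initial): before a voiced consonant, so rule 2 applies → [uː].
/v/ (between /u/ and /ɡ/): no rule targets it → [v].
/ɡ/ (between /v/ and /i/): rule 1 targets it, but not immediately after a vowel → unchanged [ɡ].
/i/ (between /ɡ/ and /r/): before a voiced consonant, so rule 2 applies → [iː].
/r/ — not in any rule's target class → [r].
/l/ (between /r/ and /o/): no rule targets it → [l].
/o/ (between /l/ and /r/) occurs before a voiced consonant → [oː] by rule 2.
/r/ (between /o/ and /m/): no rule targets it → [r].
/m/ (between /r/ and /i/): no rule targets it → [m].
Rule 2 applies to /i/ (between /m/ and /n/: before a voiced consonant) → [iː].
/n/ (between /i/ and /u/) is unaffected → [n].
/u/ — word-final; rule 2 does not apply here → [u].

[uːvɡiːrloːrmiːnu]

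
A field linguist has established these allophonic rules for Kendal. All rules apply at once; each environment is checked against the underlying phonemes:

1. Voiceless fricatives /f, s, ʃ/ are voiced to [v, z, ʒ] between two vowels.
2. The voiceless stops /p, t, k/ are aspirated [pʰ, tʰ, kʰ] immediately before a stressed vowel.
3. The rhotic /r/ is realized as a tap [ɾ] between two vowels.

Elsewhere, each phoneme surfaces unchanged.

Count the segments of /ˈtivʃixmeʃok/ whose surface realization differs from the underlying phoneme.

2

Segments that undergo a rule: /t/ → [tʰ] (rule 2); /ʃ/ → [ʒ] (rule 1).
All other segments surface unchanged.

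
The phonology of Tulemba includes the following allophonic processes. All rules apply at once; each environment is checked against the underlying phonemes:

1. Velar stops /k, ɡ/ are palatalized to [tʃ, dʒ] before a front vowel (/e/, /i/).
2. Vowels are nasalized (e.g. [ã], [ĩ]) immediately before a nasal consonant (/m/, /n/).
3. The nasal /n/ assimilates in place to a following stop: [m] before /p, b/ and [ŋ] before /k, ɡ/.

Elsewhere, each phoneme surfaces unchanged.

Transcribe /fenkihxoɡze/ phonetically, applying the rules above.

/f/ (word-initial) is unaffected → [f].
/e/ — between /f/ and /n/, before a nasal consonant — surfaces as [ẽ] (rule 2).
/n/ (between /e/ and /k/): before a labial or velar stop, so rule 3 applies → [ŋ].
/k/ (between /n/ and /i/): before a front vowel, so rule 1 applies → [tʃ].
/i/ (between /k/ and /h/) fails the environment for rule 2, so it stays [i].
/h/ (between /i/ and /x/): no rule targets it → [h].
/x/ — not in any rule's target class → [x].
/o/ (between /x/ and /ɡ/): rule 2 targets it, but not before a nasal consonant → unchanged [o].
/ɡ/ — between /o/ and /z/; rule 1 does not apply here → [ɡ].
/z/ — not in any rule's target class → [z].
/e/ (word-final) fails the environment for rule 2, so it stays [e].

[fẽŋtʃihxoɡze]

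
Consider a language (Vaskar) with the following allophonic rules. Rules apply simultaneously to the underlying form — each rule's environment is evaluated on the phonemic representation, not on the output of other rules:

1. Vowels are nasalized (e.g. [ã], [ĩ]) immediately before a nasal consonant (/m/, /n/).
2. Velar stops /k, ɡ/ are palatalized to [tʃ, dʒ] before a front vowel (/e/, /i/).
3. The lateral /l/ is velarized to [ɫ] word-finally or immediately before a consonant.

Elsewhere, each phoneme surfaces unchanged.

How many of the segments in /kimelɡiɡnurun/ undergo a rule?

Segments that undergo a rule: /k/ → [tʃ] (rule 2); /i/ → [ĩ] (rule 1); /l/ → [ɫ] (rule 3); /ɡ/ → [dʒ] (rule 2); /u/ → [ũ] (rule 1).
All other segments surface unchanged.

5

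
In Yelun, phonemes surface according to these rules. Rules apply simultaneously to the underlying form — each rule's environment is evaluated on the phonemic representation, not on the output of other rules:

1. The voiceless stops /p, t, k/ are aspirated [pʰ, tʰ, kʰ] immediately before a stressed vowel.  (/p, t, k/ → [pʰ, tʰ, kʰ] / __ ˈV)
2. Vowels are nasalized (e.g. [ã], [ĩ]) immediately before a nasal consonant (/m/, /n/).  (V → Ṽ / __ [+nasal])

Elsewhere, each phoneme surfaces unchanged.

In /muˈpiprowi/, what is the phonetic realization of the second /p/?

[p]

/p/ (between /i/ and /r/) is in the target of rule 1 but the environment (immediately before a stressed vowel) is not met → [p].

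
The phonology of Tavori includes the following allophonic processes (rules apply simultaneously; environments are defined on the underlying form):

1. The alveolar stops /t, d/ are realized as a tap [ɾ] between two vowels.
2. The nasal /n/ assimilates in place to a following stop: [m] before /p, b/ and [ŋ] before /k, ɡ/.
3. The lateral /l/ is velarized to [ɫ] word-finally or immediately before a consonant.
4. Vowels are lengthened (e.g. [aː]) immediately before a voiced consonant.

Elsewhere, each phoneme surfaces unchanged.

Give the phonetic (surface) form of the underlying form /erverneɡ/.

[eːrveːrneːɡ]

/e/ meets the environment for rule 4 (before a voiced consonant) → [eː].
/r/ (between /e/ and /v/) is unaffected → [r].
/v/ stays [v].
/e/ — between /v/ and /r/, before a voiced consonant — surfaces as [eː] (rule 4).
/r/ (between /e/ and /n/): no rule targets it → [r].
/n/ (between /r/ and /e/) is in the target of rule 2 but the environment (before a labial or velar stop) is not met → [n].
/e/ (between /n/ and /ɡ/) occurs before a voiced consonant → [eː] by rule 4.
/ɡ/ stays [ɡ].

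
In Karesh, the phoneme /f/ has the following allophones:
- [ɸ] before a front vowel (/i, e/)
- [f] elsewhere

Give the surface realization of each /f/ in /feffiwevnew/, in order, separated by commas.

[ɸ], [f], [ɸ]

Occurrence 1 (position 1): before a front vowel (/i, e/) → [ɸ].
Occurrence 2 (position 3): no conditioning environment matches → elsewhere allophone [f].
Occurrence 3 (position 4): before a front vowel (/i, e/) → [ɸ].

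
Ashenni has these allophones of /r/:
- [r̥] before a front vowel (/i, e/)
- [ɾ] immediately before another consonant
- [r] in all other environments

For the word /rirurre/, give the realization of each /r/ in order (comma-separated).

[r̥], [r], [ɾ], [r̥]

Occurrence 1 (position 1): before a front vowel (/i, e/) → [r̥].
Occurrence 2 (position 3): no conditioning environment matches → elsewhere allophone [r].
Occurrence 3 (position 5): immediately before another consonant → [ɾ].
Occurrence 4 (position 6): before a front vowel (/i, e/) → [r̥].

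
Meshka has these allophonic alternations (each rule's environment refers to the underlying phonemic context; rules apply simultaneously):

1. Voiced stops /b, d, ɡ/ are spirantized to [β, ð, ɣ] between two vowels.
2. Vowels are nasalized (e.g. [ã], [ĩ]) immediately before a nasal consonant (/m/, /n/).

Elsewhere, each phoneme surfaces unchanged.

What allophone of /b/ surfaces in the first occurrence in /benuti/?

/b/ — word-initial; rule 1 does not apply here → [b].

[b]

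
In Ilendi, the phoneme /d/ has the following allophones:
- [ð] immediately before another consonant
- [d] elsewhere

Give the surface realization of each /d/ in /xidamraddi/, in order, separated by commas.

Occurrence 1 (position 3): no conditioning environment matches → elsewhere allophone [d].
Occurrence 2 (position 8): immediately before another consonant → [ð].
Occurrence 3 (position 9): no conditioning environment matches → elsewhere allophone [d].

[d], [ð], [d]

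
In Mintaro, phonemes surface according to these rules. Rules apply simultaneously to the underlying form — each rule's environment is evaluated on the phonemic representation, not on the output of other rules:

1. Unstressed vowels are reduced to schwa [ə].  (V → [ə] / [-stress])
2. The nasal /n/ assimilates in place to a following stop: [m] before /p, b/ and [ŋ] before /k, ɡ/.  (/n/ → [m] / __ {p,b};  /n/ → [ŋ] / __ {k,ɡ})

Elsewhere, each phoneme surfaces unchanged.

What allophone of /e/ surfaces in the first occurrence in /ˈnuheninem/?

/e/ (between /h/ and /n/) occurs in an unstressed syllable → [ə] by rule 1.

[ə]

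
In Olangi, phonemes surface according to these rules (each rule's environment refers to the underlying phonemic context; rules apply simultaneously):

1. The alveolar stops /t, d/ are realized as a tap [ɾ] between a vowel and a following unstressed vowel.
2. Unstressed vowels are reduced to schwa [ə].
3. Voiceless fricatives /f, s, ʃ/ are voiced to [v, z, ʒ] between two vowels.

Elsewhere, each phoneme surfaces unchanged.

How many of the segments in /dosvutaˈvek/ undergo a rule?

Segments that undergo a rule: /o/ → [ə] (rule 2); /u/ → [ə] (rule 2); /t/ → [ɾ] (rule 1); /a/ → [ə] (rule 2).
All other segments surface unchanged.

4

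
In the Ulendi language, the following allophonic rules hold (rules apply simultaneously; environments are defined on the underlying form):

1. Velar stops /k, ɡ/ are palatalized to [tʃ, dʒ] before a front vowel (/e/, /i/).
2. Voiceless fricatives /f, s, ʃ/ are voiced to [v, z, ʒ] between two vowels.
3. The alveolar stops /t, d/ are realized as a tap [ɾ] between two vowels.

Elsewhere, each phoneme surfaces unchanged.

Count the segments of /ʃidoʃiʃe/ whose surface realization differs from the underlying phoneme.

3

Segments that undergo a rule: /d/ → [ɾ] (rule 3); /ʃ/ → [ʒ] (rule 2); /ʃ/ → [ʒ] (rule 2).
All other segments surface unchanged.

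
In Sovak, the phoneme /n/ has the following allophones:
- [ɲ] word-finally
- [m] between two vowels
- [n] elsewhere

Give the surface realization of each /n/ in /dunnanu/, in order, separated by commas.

[n], [n], [m]

Occurrence 1 (position 3): no conditioning environment matches → elsewhere allophone [n].
Occurrence 2 (position 4): no conditioning environment matches → elsewhere allophone [n].
Occurrence 3 (position 6): between two vowels → [m].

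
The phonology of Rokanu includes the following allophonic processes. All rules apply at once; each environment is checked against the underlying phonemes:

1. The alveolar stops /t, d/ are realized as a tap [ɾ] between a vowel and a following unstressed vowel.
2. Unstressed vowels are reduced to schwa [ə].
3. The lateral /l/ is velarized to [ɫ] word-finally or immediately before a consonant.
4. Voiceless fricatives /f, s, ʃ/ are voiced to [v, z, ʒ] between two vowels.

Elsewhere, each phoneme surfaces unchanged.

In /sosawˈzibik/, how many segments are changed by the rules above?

Segments that undergo a rule: /o/ → [ə] (rule 2); /s/ → [z] (rule 4); /a/ → [ə] (rule 2); /i/ → [ə] (rule 2).
All other segments surface unchanged.

4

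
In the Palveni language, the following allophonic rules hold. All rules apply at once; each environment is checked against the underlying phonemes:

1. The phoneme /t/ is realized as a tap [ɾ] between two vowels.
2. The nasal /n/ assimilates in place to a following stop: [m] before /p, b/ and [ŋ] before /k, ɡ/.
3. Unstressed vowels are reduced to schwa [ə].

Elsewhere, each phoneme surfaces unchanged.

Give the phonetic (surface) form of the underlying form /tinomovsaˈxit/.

[tənəməvsəˈxit]

/t/ (word-initial) is in the target of rule 1 but the environment (between two vowels) is not met → [t].
/i/ meets the environment for rule 3 (in an unstressed syllable) → [ə].
/n/ — between /i/ and /o/; rule 2 does not apply here → [n].
Rule 3 applies to /o/ (between /n/ and /m/: in an unstressed syllable) → [ə].
/m/ (between /o/ and /o/) is unaffected → [m].
/o/ meets the environment for rule 3 (in an unstressed syllable) → [ə].
/v/ stays [v].
/s/ (between /v/ and /a/) is unaffected → [s].
/a/ meets the environment for rule 3 (in an unstressed syllable) → [ə].
/x/ — not in any rule's target class → [x].
/i/ — between /x/ and /t/; rule 3 does not apply here → [i].
/t/ (word-final) is in the target of rule 1 but the environment (between two vowels) is not met → [t].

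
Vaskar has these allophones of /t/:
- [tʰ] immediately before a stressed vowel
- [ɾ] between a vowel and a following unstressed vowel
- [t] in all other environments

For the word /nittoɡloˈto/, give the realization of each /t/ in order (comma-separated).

[t], [t], [tʰ]

Occurrence 1 (position 3): no conditioning environment matches → elsewhere allophone [t].
Occurrence 2 (position 4): no conditioning environment matches → elsewhere allophone [t].
Occurrence 3 (position 9): immediately before a stressed vowel → [tʰ].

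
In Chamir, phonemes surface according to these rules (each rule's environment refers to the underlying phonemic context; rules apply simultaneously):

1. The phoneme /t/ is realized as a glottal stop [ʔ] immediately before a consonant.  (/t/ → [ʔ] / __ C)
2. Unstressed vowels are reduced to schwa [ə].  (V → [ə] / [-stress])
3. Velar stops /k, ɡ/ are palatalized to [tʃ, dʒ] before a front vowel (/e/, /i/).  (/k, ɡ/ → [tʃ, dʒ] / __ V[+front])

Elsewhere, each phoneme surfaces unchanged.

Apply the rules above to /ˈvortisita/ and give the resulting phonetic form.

/v/ (word-initial) is unaffected → [v].
/o/ (between /v/ and /r/) is in the target of rule 2 but the environment (in an unstressed syllable) is not met → [o].
/r/ (between /o/ and /t/) is unaffected → [r].
/t/ (between /r/ and /i/) fails the environment for rule 1, so it stays [t].
Rule 2 applies to /i/ (between /t/ and /s/: in an unstressed syllable) → [ə].
/s/ stays [s].
/i/ — between /s/ and /t/, in an unstressed syllable — surfaces as [ə] (rule 2).
/t/ (between /i/ and /a/) fails the environment for rule 1, so it stays [t].
/a/ meets the environment for rule 2 (in an unstressed syllable) → [ə].

[ˈvortəsətə]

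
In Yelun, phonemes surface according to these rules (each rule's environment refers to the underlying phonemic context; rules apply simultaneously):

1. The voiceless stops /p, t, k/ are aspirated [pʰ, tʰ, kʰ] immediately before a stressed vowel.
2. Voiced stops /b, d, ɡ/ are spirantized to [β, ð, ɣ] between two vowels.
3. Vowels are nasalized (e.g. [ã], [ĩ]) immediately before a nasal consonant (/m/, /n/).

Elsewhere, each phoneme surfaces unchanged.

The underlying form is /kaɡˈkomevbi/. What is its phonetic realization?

[kaɡˈkʰõmevbi]

/k/ — word-initial; rule 1 does not apply here → [k].
/a/ (between /k/ and /ɡ/): rule 3 targets it, but not before a nasal consonant → unchanged [a].
/ɡ/ — between /a/ and /k/; rule 2 does not apply here → [ɡ].
Rule 1 applies to /k/ (between /ɡ/ and /o/: immediately before a stressed vowel) → [kʰ].
/o/ meets the environment for rule 3 (before a nasal consonant) → [õ].
/m/ (between /o/ and /e/) is unaffected → [m].
/e/ — between /m/ and /v/; rule 3 does not apply here → [e].
/v/ (between /e/ and /b/) is unaffected → [v].
/b/ (between /v/ and /i/) is in the target of rule 2 but the environment (between two vowels) is not met → [b].
/i/ (word-final) fails the environment for rule 3, so it stays [i].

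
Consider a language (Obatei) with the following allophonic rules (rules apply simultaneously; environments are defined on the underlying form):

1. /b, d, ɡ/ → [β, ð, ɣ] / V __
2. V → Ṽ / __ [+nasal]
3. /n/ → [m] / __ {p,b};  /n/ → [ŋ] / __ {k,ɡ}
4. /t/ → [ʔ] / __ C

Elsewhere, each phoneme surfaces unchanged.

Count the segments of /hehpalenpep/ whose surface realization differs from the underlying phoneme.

Segments that undergo a rule: /e/ → [ẽ] (rule 2); /n/ → [m] (rule 3).
All other segments surface unchanged.

2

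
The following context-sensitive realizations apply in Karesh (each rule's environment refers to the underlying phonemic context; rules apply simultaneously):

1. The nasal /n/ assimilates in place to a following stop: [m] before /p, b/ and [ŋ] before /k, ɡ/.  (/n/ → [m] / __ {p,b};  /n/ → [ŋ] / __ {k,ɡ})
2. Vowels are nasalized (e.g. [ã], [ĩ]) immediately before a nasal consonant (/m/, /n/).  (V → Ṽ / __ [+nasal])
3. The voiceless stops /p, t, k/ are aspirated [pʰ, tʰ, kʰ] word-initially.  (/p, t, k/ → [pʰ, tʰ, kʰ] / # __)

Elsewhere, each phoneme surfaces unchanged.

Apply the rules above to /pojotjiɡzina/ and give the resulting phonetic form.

/p/ (word-initial) occurs word-initially → [pʰ] by rule 3.
/o/ (between /p/ and /j/) is in the target of rule 2 but the environment (before a nasal consonant) is not met → [o].
/j/ stays [j].
/o/ (between /j/ and /t/) fails the environment for rule 2, so it stays [o].
/t/ (between /o/ and /j/): rule 3 targets it, but not word-initially → unchanged [t].
/j/ (between /t/ and /i/): no rule targets it → [j].
/i/ (between /j/ and /ɡ/): rule 2 targets it, but not before a nasal consonant → unchanged [i].
/ɡ/ (between /i/ and /z/) is unaffected → [ɡ].
/z/ — not in any rule's target class → [z].
/i/ meets the environment for rule 2 (before a nasal consonant) → [ĩ].
/n/ (between /i/ and /a/): rule 1 targets it, but not before a labial or velar stop → unchanged [n].
/a/ (word-final) is in the target of rule 2 but the environment (before a nasal consonant) is not met → [a].

[pʰojotjiɡzĩna]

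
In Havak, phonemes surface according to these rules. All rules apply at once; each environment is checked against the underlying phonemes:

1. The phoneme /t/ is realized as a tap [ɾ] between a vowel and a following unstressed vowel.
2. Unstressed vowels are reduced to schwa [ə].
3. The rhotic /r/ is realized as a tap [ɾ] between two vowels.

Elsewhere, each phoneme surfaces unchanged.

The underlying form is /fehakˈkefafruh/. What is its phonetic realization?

[fəhəkˈkefəfrəh]

/f/ (word-initial) is unaffected → [f].
/e/ — between /f/ and /h/, in an unstressed syllable — surfaces as [ə] (rule 2).
/h/ (between /e/ and /a/): no rule targets it → [h].
/a/ — between /h/ and /k/, in an unstressed syllable — surfaces as [ə] (rule 2).
/k/ (between /a/ and /k/): no rule targets it → [k].
/k/ (between /k/ and /e/): no rule targets it → [k].
/e/ — between /k/ and /f/; rule 2 does not apply here → [e].
/f/ — not in any rule's target class → [f].
Rule 2 applies to /a/ (between /f/ and /f/: in an unstressed syllable) → [ə].
/f/ — not in any rule's target class → [f].
/r/ — between /f/ and /u/; rule 3 does not apply here → [r].
/u/ meets the environment for rule 2 (in an unstressed syllable) → [ə].
/h/ (word-final): no rule targets it → [h].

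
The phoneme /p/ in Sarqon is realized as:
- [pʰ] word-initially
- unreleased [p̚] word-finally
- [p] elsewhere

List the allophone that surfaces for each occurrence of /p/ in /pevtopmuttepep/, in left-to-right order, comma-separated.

[pʰ], [p], [p], [p̚]

Occurrence 1 (position 1): word-initially → [pʰ].
Occurrence 2 (position 6): no conditioning environment matches → elsewhere allophone [p].
Occurrence 3 (position 12): no conditioning environment matches → elsewhere allophone [p].
Occurrence 4 (position 14): word-finally → [p̚].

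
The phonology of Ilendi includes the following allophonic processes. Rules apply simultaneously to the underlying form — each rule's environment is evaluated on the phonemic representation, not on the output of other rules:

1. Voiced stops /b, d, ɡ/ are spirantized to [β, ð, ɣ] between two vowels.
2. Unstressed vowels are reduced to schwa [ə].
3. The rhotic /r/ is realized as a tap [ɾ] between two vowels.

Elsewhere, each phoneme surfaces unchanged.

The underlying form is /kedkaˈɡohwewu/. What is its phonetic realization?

[kədkəˈɣohwəwə]

/k/ — not in any rule's target class → [k].
/e/ meets the environment for rule 2 (in an unstressed syllable) → [ə].
/d/ (between /e/ and /k/): rule 1 targets it, but not between two vowels → unchanged [d].
/k/ stays [k].
/a/ (between /k/ and /ɡ/) occurs in an unstressed syllable → [ə] by rule 2.
/ɡ/ — between /a/ and /o/, between two vowels — surfaces as [ɣ] (rule 1).
/o/ — between /ɡ/ and /h/; rule 2 does not apply here → [o].
/h/ — not in any rule's target class → [h].
/w/ stays [w].
/e/ (between /w/ and /w/): in an unstressed syllable, so rule 2 applies → [ə].
/w/ (between /e/ and /u/): no rule targets it → [w].
/u/ (word-final) occurs in an unstressed syllable → [ə] by rule 2.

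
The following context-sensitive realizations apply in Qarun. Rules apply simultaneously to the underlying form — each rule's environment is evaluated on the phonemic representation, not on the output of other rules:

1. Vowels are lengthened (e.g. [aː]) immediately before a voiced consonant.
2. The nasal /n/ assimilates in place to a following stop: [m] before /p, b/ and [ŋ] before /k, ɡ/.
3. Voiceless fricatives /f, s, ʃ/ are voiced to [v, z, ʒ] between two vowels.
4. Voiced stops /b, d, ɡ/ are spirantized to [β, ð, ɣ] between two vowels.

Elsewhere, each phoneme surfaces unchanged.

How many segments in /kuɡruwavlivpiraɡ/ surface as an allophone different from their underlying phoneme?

Segments that undergo a rule: /u/ → [uː] (rule 1); /u/ → [uː] (rule 1); /a/ → [aː] (rule 1); /i/ → [iː] (rule 1); /i/ → [iː] (rule 1); /a/ → [aː] (rule 1).
All other segments surface unchanged.

6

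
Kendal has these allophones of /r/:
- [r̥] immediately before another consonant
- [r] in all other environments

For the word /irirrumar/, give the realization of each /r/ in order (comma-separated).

Occurrence 1 (position 2): no conditioning environment matches → elsewhere allophone [r].
Occurrence 2 (position 4): immediately before another consonant → [r̥].
Occurrence 3 (position 5): no conditioning environment matches → elsewhere allophone [r].
Occurrence 4 (position 9): no conditioning environment matches → elsewhere allophone [r].

[r], [r̥], [r], [r]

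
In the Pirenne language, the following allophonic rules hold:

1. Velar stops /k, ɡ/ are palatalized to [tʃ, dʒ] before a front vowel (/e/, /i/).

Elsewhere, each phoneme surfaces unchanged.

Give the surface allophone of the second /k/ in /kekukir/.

[k]

/k/ (between /e/ and /u/) is in the target of rule 1 but the environment (before a front vowel) is not met → [k].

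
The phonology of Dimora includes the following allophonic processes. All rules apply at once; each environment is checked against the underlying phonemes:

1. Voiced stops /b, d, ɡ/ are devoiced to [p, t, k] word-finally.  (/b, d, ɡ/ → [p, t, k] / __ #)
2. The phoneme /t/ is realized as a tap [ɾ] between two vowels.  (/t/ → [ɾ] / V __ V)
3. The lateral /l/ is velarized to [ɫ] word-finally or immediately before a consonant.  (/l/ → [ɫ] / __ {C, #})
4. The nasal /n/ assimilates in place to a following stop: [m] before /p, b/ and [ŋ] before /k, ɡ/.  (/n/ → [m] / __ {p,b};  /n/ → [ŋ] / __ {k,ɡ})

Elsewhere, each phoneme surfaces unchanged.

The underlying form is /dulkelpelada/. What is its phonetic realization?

/d/ (word-initial) fails the environment for rule 1, so it stays [d].
/u/ (between /d/ and /l/): no rule targets it → [u].
Rule 3 applies to /l/ (between /u/ and /k/: word-finally or immediately before a consonant) → [ɫ].
/k/ (between /l/ and /e/) is unaffected → [k].
/e/ stays [e].
/l/ (between /e/ and /p/) occurs word-finally or immediately before a consonant → [ɫ] by rule 3.
/p/ stays [p].
/e/ (between /p/ and /l/): no rule targets it → [e].
/l/ (between /e/ and /a/): rule 3 targets it, but not word-finally or immediately before a consonant → unchanged [l].
/a/ — not in any rule's target class → [a].
/d/ (between /a/ and /a/) is in the target of rule 1 but the environment (word-finally) is not met → [d].
/a/ stays [a].

[duɫkeɫpelada]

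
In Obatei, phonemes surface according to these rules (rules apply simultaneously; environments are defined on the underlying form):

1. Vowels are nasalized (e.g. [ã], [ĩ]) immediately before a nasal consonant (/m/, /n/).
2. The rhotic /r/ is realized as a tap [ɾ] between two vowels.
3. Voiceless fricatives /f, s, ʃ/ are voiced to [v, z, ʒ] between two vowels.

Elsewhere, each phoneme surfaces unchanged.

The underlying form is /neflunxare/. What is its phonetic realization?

/n/ (word-initial): no rule targets it → [n].
/e/ (between /n/ and /f/) is in the target of rule 1 but the environment (before a nasal consonant) is not met → [e].
/f/ (between /e/ and /l/) fails the environment for rule 3, so it stays [f].
/l/ stays [l].
Rule 1 applies to /u/ (between /l/ and /n/: before a nasal consonant) → [ũ].
/n/ (between /u/ and /x/) is unaffected → [n].
/x/ — not in any rule's target class → [x].
/a/ (between /x/ and /r/) is in the target of rule 1 but the environment (before a nasal consonant) is not met → [a].
Rule 2 applies to /r/ (between /a/ and /e/: between two vowels) → [ɾ].
/e/ (word-final) is in the target of rule 1 but the environment (before a nasal consonant) is not met → [e].

[neflũnxaɾe]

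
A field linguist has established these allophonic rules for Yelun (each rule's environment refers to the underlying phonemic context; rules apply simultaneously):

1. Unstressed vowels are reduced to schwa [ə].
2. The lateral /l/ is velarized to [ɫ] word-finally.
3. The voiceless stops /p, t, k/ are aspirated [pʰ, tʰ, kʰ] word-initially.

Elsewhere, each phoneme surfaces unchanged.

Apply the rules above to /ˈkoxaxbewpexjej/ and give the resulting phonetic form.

Rule 3 applies to /k/ (word-initial: word-initially) → [kʰ].
/o/ — between /k/ and /x/; rule 1 does not apply here → [o].
/x/ stays [x].
/a/ — between /x/ and /x/, in an unstressed syllable — surfaces as [ə] (rule 1).
/x/ — not in any rule's target class → [x].
/b/ — not in any rule's target class → [b].
/e/ (between /b/ and /w/) occurs in an unstressed syllable → [ə] by rule 1.
/w/ — not in any rule's target class → [w].
/p/ (between /w/ and /e/): rule 3 targets it, but not word-initially → unchanged [p].
/e/ meets the environment for rule 1 (in an unstressed syllable) → [ə].
/x/ — not in any rule's target class → [x].
/j/ — not in any rule's target class → [j].
/e/ — between /j/ and /j/, in an unstressed syllable — surfaces as [ə] (rule 1).
/j/ — not in any rule's target class → [j].

[ˈkʰoxəxbəwpəxjəj]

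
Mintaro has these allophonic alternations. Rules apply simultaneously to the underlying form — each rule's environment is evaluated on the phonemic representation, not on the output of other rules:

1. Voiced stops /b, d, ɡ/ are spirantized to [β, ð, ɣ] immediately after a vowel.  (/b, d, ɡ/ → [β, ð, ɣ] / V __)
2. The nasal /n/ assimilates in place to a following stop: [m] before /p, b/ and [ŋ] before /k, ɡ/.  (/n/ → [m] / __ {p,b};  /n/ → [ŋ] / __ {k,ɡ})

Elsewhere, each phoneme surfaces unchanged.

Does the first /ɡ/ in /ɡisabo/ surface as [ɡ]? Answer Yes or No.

Yes

/ɡ/ (word-initial) is in the target of rule 1 but the environment (immediately after a vowel) is not met → [ɡ].
The actual realization is [ɡ], which matches [ɡ].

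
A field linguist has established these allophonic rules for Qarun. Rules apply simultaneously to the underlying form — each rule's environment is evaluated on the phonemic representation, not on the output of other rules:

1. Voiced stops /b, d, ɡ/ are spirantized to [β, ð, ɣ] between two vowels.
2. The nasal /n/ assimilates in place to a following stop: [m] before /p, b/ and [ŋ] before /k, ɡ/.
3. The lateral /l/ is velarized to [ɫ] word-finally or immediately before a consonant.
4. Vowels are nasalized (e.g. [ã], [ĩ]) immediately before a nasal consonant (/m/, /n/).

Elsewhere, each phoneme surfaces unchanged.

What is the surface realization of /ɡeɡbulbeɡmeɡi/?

/ɡ/ (word-initial): rule 1 targets it, but not between two vowels → unchanged [ɡ].
/e/ — between /ɡ/ and /ɡ/; rule 4 does not apply here → [e].
/ɡ/ (between /e/ and /b/): rule 1 targets it, but not between two vowels → unchanged [ɡ].
/b/ (between /ɡ/ and /u/): rule 1 targets it, but not between two vowels → unchanged [b].
/u/ — between /b/ and /l/; rule 4 does not apply here → [u].
/l/ (between /u/ and /b/): word-finally or immediately before a consonant, so rule 3 applies → [ɫ].
/b/ — between /l/ and /e/; rule 1 does not apply here → [b].
/e/ (between /b/ and /ɡ/): rule 4 targets it, but not before a nasal consonant → unchanged [e].
/ɡ/ — between /e/ and /m/; rule 1 does not apply here → [ɡ].
/m/ (between /ɡ/ and /e/) is unaffected → [m].
/e/ (between /m/ and /ɡ/): rule 4 targets it, but not before a nasal consonant → unchanged [e].
/ɡ/ — between /e/ and /i/, between two vowels — surfaces as [ɣ] (rule 1).
/i/ — word-final; rule 4 does not apply here → [i].

[ɡeɡbuɫbeɡmeɣi]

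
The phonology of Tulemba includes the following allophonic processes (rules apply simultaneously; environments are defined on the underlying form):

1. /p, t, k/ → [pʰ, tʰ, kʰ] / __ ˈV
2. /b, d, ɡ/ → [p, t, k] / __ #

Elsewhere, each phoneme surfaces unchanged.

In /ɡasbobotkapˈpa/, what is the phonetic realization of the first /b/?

[b]

/b/ — between /s/ and /o/; rule 2 does not apply here → [b].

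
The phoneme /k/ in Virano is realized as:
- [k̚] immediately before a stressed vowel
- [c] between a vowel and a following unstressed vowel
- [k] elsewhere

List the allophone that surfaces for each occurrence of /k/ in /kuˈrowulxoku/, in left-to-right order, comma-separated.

Occurrence 1 (position 1): no conditioning environment matches → elsewhere allophone [k].
Occurrence 2 (position 10): between a vowel and a following unstressed vowel → [c].

[k], [c]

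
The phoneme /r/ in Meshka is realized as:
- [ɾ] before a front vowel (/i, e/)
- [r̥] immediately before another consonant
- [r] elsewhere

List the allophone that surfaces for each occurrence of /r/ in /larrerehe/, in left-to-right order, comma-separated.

Occurrence 1 (position 3): immediately before another consonant → [r̥].
Occurrence 2 (position 4): before a front vowel (/i, e/) → [ɾ].
Occurrence 3 (position 6): before a front vowel (/i, e/) → [ɾ].

[r̥], [ɾ], [ɾ]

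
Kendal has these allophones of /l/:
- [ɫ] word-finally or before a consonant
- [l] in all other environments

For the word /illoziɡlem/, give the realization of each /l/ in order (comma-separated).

Occurrence 1 (position 2): word-finally or before a consonant → [ɫ].
Occurrence 2 (position 3): no conditioning environment matches → elsewhere allophone [l].
Occurrence 3 (position 8): no conditioning environment matches → elsewhere allophone [l].

[ɫ], [l], [l]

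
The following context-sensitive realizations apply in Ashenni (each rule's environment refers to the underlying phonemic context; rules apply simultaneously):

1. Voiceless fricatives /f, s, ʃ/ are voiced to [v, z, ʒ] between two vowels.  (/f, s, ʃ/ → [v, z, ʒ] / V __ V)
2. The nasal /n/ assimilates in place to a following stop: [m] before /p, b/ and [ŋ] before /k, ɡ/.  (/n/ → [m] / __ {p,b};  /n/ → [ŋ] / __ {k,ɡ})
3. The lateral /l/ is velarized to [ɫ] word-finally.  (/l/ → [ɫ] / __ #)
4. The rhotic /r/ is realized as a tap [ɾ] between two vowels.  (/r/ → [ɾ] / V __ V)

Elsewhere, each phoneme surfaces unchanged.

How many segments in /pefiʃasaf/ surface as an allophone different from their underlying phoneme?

3

Segments that undergo a rule: /f/ → [v] (rule 1); /ʃ/ → [ʒ] (rule 1); /s/ → [z] (rule 1).
All other segments surface unchanged.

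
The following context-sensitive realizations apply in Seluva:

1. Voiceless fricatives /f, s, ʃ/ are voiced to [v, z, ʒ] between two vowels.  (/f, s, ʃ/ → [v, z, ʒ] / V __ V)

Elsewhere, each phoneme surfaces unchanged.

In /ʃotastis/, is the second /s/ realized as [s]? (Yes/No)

/s/ (word-final) fails the environment for rule 1, so it stays [s].
The actual realization is [s], which matches [s].

Yes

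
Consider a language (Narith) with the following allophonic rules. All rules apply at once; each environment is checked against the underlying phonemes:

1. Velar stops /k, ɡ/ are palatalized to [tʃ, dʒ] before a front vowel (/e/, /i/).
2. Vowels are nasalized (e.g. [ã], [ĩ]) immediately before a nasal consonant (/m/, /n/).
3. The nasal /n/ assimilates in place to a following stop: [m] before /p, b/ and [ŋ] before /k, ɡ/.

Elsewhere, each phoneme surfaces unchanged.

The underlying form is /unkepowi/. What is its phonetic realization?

[ũŋtʃepowi]

/u/ (word-initial) occurs before a nasal consonant → [ũ] by rule 2.
/n/ (between /u/ and /k/) occurs before a labial or velar stop → [ŋ] by rule 3.
/k/ (between /n/ and /e/): before a front vowel, so rule 1 applies → [tʃ].
/e/ (between /k/ and /p/): rule 2 targets it, but not before a nasal consonant → unchanged [e].
/p/ stays [p].
/o/ (between /p/ and /w/) fails the environment for rule 2, so it stays [o].
/w/ — not in any rule's target class → [w].
/i/ (word-final) is in the target of rule 2 but the environment (before a nasal consonant) is not met → [i].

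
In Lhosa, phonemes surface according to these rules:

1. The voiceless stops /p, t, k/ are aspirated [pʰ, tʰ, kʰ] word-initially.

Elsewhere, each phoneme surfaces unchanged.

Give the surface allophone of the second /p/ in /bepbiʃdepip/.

[p]

/p/ — between /e/ and /i/; rule 1 does not apply here → [p].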